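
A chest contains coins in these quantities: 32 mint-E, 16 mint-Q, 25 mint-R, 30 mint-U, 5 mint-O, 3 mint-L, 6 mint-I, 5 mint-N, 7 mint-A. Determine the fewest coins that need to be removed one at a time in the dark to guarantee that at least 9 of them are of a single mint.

The 9 mints are the holes; the coins drawn are the pigeons.
To avoid 9 of any one mint, the worst case takes at most 8 of each mint, or every coin of a mint that has fewer than 8.
That gives 8 + 8 + 8 + 8 + 5 + 3 + 6 + 5 + 7 = 58 coins with no mint reaching 9.
The next coin forces some mint to 9, so 58 + 1 = 59.

59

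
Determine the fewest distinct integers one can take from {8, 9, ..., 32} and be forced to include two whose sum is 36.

16

A set avoiding the sum 36 can contain at most one of each pair {x, 36−x}, plus the 5 elements whose complement lies outside the range or equal to its own complement.
The integers 18, …, 32 (15 of them) are such a set: any two sum to at least 18+19 = 37 > 36.
Pigeonhole: any 16th integer completes one of the 10 pairs, so 16 choices force a sum of 36.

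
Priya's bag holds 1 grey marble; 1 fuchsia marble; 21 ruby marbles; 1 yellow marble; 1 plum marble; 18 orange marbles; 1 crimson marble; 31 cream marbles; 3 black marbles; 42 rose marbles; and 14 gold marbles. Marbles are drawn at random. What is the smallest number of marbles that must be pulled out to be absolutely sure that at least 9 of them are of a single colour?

49

An adversary could hand out at most 8 marbles per colour (6 colours run out sooner): 1 + 1 + 8 + 1 + 1 + 8 + 1 + 8 + 3 + 8 + 8 = 48 marbles and still no colour has 9.
By pigeonhole, one more marble lands in a colour already at 8, so 49 draws are enough and 48 are not.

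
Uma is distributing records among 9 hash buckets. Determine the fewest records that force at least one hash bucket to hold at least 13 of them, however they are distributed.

109

With 108 records one could put exactly 12 in each of the 9 hash buckets, and no hash bucket would reach 13.
Pigeonhole: one more record must land in a hash bucket that already has 12, giving it 13.
So 9 × 12 + 1 = 109 records are required.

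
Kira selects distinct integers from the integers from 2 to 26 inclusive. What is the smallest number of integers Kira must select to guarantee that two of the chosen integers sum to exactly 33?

16

Two chosen integers sum to 33 exactly when both halves of some pair {x, 33−x} with 7 ≤ x ≤ 33−x ≤ 26 are chosen — 10 such pairs.
The remaining 5 elements (those with no distinct partner in range) can never complete a 33-sum, so the worst case takes all of them and one from each pair: 5 + 10 = 15.
By pigeonhole, the 16th integer has to be the second member of some pair, so 15 + 1 = 16.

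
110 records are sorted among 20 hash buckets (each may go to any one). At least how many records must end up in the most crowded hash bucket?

6

The 20 hash buckets are the holes and the 110 records are the pigeons.
If every hash bucket held at most 5 records, the total would be at most 20 × 5 = 100, which is less than 110.
So some hash bucket holds at least ⌈110/20⌉ = 6 records.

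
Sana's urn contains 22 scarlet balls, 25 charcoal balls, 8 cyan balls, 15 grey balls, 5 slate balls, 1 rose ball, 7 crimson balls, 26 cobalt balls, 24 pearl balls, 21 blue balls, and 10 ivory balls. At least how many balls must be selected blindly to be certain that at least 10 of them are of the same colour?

85

By the pigeonhole principle, put each drawn ball into a box by colour. The largest draw with every box below 10 takes min(count, 9) from each colour; colours with fewer than 9 contribute all they have.
Σ min(cᵢ, 9) = 9 + 9 + 8 + 9 + 5 + 1 + 7 + 9 + 9 + 9 + 9 = 84.
Draw number 84 + 1 = 85 must push one box to 10.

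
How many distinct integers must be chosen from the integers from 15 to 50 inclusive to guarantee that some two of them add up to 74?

Two chosen integers sum to 74 exactly when both halves of some pair {x, 74−x} with 24 ≤ x ≤ 74−x ≤ 50 are chosen — 13 such pairs.
The remaining 10 elements (those with no distinct partner in range) can never complete a 74-sum, so the worst case takes all of them and one from each pair: 10 + 13 = 23.
By the pigeonhole principle, the 24th integer has to be the second member of some pair, so 23 + 1 = 24.

24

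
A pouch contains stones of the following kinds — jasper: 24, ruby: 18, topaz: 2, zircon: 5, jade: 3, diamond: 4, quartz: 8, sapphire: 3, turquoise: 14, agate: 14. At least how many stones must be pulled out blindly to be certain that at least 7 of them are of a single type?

Put each drawn stone into a box by type. The largest draw with every box below 7 takes min(count, 6) from each type; types with fewer than 6 contribute all they have.
Σ min(cᵢ, 6) = 6 + 6 + 2 + 5 + 3 + 4 + 6 + 3 + 6 + 6 = 47.
Draw number 47 + 1 = 48 must push one box to 7.

48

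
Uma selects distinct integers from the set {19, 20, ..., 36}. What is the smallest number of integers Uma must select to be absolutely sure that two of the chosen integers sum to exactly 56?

Group the elements by complementary pair {x, 56−x}: {20,36}, {21,35}, {22,34}, …, giving 8 two-element pairs, the single value 28 (it cannot pair with itself since the integers are distinct), and 1 integer whose partner 56−x falls outside [19,36].
Treating each of those 10 groups as a pigeonhole, one can pick one integer per group — 10 integers — with no two summing to 56.
The 11th integer lands in an occupied pair, forcing a sum of 56.

11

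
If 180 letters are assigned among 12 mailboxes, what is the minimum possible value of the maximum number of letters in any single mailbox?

15

The 12 mailboxes are the holes and the 180 letters are the pigeons.
If every mailbox held at most 14 letters, the total would be at most 12 × 14 = 168, which is less than 180.
So some mailbox holds at least ⌈180/12⌉ = 15 letters.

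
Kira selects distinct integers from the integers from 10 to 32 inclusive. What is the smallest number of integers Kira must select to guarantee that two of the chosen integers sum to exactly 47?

Two chosen integers sum to 47 exactly when both halves of some pair {x, 47−x} with 15 ≤ x ≤ 47−x ≤ 32 are chosen — 9 such pairs.
The remaining 5 elements (those with no distinct partner in range) can never complete a 47-sum, so the worst case takes all of them and one from each pair: 5 + 9 = 14.
The 15th integer has to be the second member of some pair, so 14 + 1 = 15.

15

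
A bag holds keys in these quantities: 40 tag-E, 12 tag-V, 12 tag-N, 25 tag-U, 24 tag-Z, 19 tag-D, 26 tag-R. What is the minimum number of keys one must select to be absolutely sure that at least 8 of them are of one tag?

By pigeonhole, put each drawn key into a box by tag. The largest draw with every box below 8 takes min(count, 7) from each tag.
Σ min(cᵢ, 7) = 7 + 7 + 7 + 7 + 7 + 7 + 7 = 49.
Draw number 49 + 1 = 50 must push one box to 8.

50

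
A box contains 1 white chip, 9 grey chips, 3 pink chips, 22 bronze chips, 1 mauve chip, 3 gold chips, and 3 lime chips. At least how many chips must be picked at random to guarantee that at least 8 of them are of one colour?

26

By the pigeonhole principle, the 7 colours are the holes; the chips drawn are the pigeons.
To avoid 8 of any one colour, the worst case takes at most 7 of each colour, or every chip of a colour that has fewer than 7.
That gives 1 + 7 + 3 + 7 + 1 + 3 + 3 = 25 chips with no colour reaching 8.
The next chip forces some colour to 8, so 25 + 1 = 26.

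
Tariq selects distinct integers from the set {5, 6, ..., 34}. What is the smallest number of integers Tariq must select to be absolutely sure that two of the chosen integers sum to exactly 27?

22

Group the elements by complementary pair {x, 27−x}: {5,22}, {6,21}, {7,20}, …, giving 9 two-element pairs and 12 integers whose partner 27−x falls outside [5,34].
Pigeonhole: treating each of those 21 groups as a pigeonhole, one can pick one integer per group — 21 integers — with no two summing to 27.
The 22nd integer lands in an occupied pair, forcing a sum of 27.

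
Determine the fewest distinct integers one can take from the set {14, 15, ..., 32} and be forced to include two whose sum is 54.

A set avoiding the sum 54 can contain at most one of each pair {x, 54−x}, plus the 9 elements whose complement lies outside the range or equal to its own complement.
The integers 14, …, 27 (14 of them) are such a set: any two sum to at least 14+15 = 29 and at most 26+27 = 53 < 54.
By the pigeonhole principle, any 15th integer completes one of the 5 pairs, so 15 choices force a sum of 54.

15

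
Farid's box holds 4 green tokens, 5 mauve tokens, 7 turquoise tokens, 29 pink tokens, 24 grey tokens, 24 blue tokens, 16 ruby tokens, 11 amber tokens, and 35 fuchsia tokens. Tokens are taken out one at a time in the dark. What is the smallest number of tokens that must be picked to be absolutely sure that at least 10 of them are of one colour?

71

An adversary could hand out at most 9 tokens per colour (green, mauve, turquoise run out sooner): 4 + 5 + 7 + 9 + 9 + 9 + 9 + 9 + 9 = 70 tokens and still no colour has 10.
By the pigeonhole principle, one more token lands in a colour already at 9, so 71 draws are enough and 70 are not.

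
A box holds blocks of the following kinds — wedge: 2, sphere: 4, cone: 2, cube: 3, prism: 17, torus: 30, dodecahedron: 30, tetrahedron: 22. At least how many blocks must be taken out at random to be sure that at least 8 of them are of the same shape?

An adversary could hand out at most 7 blocks per shape (4 shapes run out sooner): 2 + 4 + 2 + 3 + 7 + 7 + 7 + 7 = 39 blocks and still no shape has 8.
One more block lands in a shape already at 7, so 40 draws are enough and 39 are not.

40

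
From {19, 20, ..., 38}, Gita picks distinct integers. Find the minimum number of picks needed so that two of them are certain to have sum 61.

Group the elements by complementary pair {x, 61−x}: {23,38}, {24,37}, {25,36}, …, giving 8 two-element pairs and 4 integers whose partner 61−x falls outside [19,38].
Treating each of those 12 groups as a pigeonhole, one can pick one integer per group — 12 integers — with no two summing to 61.
The 13th integer lands in an occupied pair, forcing a sum of 61.

13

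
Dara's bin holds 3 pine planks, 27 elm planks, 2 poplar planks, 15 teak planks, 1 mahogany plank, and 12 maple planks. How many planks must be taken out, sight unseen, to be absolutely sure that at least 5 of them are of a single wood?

Pigeonhole: the 6 woods are the holes; the planks drawn are the pigeons.
To avoid 5 of any one wood, the worst case takes at most 4 of each wood, or every plank of a wood that has fewer than 4.
That gives 3 + 4 + 2 + 4 + 1 + 4 = 18 planks with no wood reaching 5.
The next plank forces some wood to 5, so 18 + 1 = 19.

19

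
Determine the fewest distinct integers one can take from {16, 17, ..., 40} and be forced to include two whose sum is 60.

A set avoiding the sum 60 can contain at most one of each pair {x, 60−x}, plus the 5 elements whose complement lies outside the range or equal to its own complement.
The integers 16, …, 30 (15 of them) are such a set: any two sum to at least 16+17 = 33 and at most 29+30 = 59 < 60.
By the pigeonhole principle, any 16th integer completes one of the 10 pairs, so 16 choices force a sum of 60.

16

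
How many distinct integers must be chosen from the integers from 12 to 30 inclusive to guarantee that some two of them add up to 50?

A set avoiding the sum 50 can contain at most one of each pair {x, 50−x}, plus the 9 elements whose complement lies outside the range or equal to its own complement.
The integers 12, …, 25 (14 of them) are such a set: any two sum to at least 12+13 = 25 and at most 24+25 = 49 < 50.
Pigeonhole: any 15th integer completes one of the 5 pairs, so 15 choices force a sum of 50.

15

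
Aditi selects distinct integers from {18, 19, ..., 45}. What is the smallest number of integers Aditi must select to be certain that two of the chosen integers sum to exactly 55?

19

Group the elements by complementary pair {x, 55−x}: {18,37}, {19,36}, {20,35}, …, giving 10 two-element pairs and 8 integers whose partner 55−x falls outside [18,45].
Treating each of those 18 groups as a pigeonhole, one can pick one integer per group — 18 integers — with no two summing to 55.
The 19th integer lands in an occupied pair, forcing a sum of 55.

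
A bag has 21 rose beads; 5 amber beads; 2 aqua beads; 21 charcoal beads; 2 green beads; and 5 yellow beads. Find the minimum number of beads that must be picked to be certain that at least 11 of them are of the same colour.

Pigeonhole: the 6 colours are the holes; the beads drawn are the pigeons.
To avoid 11 of any one colour, the worst case takes at most 10 of each colour, or every bead of a colour that has fewer than 10.
That gives 10 + 5 + 2 + 10 + 2 + 5 = 34 beads with no colour reaching 11.
The next bead forces some colour to 11, so 34 + 1 = 35.

35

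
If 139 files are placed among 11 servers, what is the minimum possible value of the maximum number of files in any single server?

13

By the pigeonhole principle, the 11 servers are the holes and the 139 files are the pigeons.
If every server held at most 12 files, the total would be at most 11 × 12 = 132, which is less than 139.
So some server holds at least ⌈139/11⌉ = 13 files.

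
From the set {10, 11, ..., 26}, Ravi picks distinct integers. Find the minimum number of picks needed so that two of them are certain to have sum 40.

12

Two chosen integers sum to 40 exactly when both halves of some pair {x, 40−x} with 14 ≤ x ≤ 40−x ≤ 26 are chosen — 6 such pairs.
The remaining 5 elements (those with no distinct partner in range) can never complete a 40-sum, so the worst case takes all of them and one from each pair: 5 + 6 = 11.
The 12th integer has to be the second member of some pair, so 11 + 1 = 12.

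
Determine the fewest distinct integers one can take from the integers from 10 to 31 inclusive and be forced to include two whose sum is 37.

Group the elements by complementary pair {x, 37−x}: {10,27}, {11,26}, {12,25}, …, giving 9 two-element pairs and 4 integers whose partner 37−x falls outside [10,31].
Pigeonhole: treating each of those 13 groups as a pigeonhole, one can pick one integer per group — 13 integers — with no two summing to 37.
The 14th integer lands in an occupied pair, forcing a sum of 37.

14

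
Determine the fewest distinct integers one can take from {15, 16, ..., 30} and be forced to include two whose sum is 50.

A set avoiding the sum 50 can contain at most one of each pair {x, 50−x}, plus the 6 elements whose complement lies outside the range or equal to its own complement.
The integers 15, …, 25 (11 of them) are such a set: any two sum to at least 15+16 = 31 and at most 24+25 = 49 < 50.
Pigeonhole: any 12th integer completes one of the 5 pairs, so 12 choices force a sum of 50.

12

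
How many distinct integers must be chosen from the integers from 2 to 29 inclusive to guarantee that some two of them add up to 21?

Two chosen integers sum to 21 exactly when both halves of some pair {x, 21−x} with 2 ≤ x ≤ 21−x ≤ 19 are chosen — 9 such pairs.
The remaining 10 elements (those with no distinct partner in range) can never complete a 21-sum, so the worst case takes all of them and one from each pair: 10 + 9 = 19.
The 20th integer has to be the second member of some pair, so 19 + 1 = 20.

20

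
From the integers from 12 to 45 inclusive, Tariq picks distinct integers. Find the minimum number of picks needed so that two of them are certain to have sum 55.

19

Two chosen integers sum to 55 exactly when both halves of some pair {x, 55−x} with 12 ≤ x ≤ 55−x ≤ 43 are chosen — 16 such pairs.
The remaining 2 elements (those with no distinct partner in range) can never complete a 55-sum, so the worst case takes all of them and one from each pair: 2 + 16 = 18.
The 19th integer has to be the second member of some pair, so 18 + 1 = 19.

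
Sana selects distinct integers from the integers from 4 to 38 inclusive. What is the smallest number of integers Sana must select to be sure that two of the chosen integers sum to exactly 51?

A set avoiding the sum 51 can contain at most one of each pair {x, 51−x}, plus the 9 elements whose complement lies outside the range.
The integers 4, …, 25 (22 of them) are such a set: any two sum to at least 4+5 = 9 and at most 24+25 = 49 < 51.
By pigeonhole, any 23rd integer completes one of the 13 pairs, so 23 choices force a sum of 51.

23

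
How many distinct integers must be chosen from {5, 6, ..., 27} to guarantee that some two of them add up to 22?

18

Two chosen integers sum to 22 exactly when both halves of some pair {x, 22−x} with 5 ≤ x ≤ 22−x ≤ 17 are chosen — 6 such pairs.
The remaining 11 elements (those with no distinct partner in range) can never complete a 22-sum, so the worst case takes all of them and one from each pair: 11 + 6 = 17.
By pigeonhole, the 18th integer has to be the second member of some pair, so 17 + 1 = 18.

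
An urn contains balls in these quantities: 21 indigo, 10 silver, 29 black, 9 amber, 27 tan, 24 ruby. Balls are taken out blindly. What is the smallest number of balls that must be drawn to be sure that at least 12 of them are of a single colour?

64

An adversary could hand out at most 11 balls per colour (silver, amber run out sooner): 11 + 10 + 11 + 9 + 11 + 11 = 63 balls and still no colour has 12.
By pigeonhole, one more ball lands in a colour already at 11, so 64 draws are enough and 63 are not.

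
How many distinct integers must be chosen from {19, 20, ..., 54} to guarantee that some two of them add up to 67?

22

Group the elements by complementary pair {x, 67−x}: {19,48}, {20,47}, {21,46}, …, giving 15 two-element pairs and 6 integers whose partner 67−x falls outside [19,54].
Treating each of those 21 groups as a pigeonhole, one can pick one integer per group — 21 integers — with no two summing to 67.
The 22nd integer lands in an occupied pair, forcing a sum of 67.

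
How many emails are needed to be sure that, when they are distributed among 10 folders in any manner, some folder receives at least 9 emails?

With 80 emails one could put exactly 8 in each of the 10 folders, and no folder would reach 9.
By pigeonhole, one more email must land in a folder that already has 8, giving it 9.
So 10 × 8 + 1 = 81 emails are required.

81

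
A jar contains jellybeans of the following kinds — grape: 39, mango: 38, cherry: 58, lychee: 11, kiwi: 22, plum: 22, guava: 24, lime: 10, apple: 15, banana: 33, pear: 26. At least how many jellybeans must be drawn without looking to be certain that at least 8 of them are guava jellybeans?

282

In the worst case for collecting guava jellybeans, every non-guava jellybean comes out first.
There are 39 + 38 + 58 + 11 + 22 + 22 + 10 + 15 + 33 + 26 = 274 non-guava jellybeans altogether.
After those, each further jellybean must be guava, so 274 + 8 = 282 draws guarantee 8 guava jellybeans.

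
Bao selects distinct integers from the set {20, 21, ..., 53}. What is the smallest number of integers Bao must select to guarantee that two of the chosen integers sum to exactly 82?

23

Group the elements by complementary pair {x, 82−x}: {29,53}, {30,52}, {31,51}, …, giving 12 two-element pairs, the single value 41 (it cannot pair with itself since the integers are distinct), and 9 integers whose partner 82−x falls outside [20,53].
By the pigeonhole principle, treating each of those 22 groups as a pigeonhole, one can pick one integer per group — 22 integers — with no two summing to 82.
The 23rd integer lands in an occupied pair, forcing a sum of 82.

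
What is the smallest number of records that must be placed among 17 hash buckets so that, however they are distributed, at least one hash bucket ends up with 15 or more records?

239

With 238 records one could put exactly 14 in each of the 17 hash buckets, and no hash bucket would reach 15.
By the pigeonhole principle, one more record must land in a hash bucket that already has 14, giving it 15.
So 17 × 14 + 1 = 239 records are required.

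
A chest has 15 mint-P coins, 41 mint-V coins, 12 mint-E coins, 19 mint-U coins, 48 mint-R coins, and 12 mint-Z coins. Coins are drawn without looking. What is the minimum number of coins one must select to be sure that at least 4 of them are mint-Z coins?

139

In the worst case for collecting mint-Z coins, every non-mint-Z coin comes out first.
There are 15 + 41 + 12 + 19 + 48 = 135 non-mint-Z coins altogether.
After those, each further coin must be mint-Z, so 135 + 4 = 139 draws guarantee 4 mint-Z coins.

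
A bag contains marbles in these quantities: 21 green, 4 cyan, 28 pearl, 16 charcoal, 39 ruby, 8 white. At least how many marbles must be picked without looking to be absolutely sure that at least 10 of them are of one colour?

49

An adversary could hand out at most 9 marbles per colour (cyan, white run out sooner): 9 + 4 + 9 + 9 + 9 + 8 = 48 marbles and still no colour has 10.
By the pigeonhole principle, one more marble lands in a colour already at 9, so 49 draws are enough and 48 are not.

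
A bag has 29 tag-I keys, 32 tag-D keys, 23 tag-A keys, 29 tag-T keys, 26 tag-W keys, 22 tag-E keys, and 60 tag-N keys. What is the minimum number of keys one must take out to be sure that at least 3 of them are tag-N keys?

In the worst case for collecting tag-N keys, every non-tag-N key comes out first.
There are 29 + 32 + 23 + 29 + 26 + 22 = 161 non-tag-N keys altogether.
After those, each further key must be tag-N, so 161 + 3 = 164 draws guarantee 3 tag-N keys.

164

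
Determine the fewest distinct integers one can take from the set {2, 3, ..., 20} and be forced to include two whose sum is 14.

15

Group the elements by complementary pair {x, 14−x}: {2,12}, {3,11}, {4,10}, …, giving 5 two-element pairs; the single value 7 (it cannot pair with itself since the integers are distinct); and 8 integers whose partner 14−x falls outside [2,20].
Pigeonhole: treating each of those 14 groups as a pigeonhole, one can pick one integer per group — 14 integers — with no two summing to 14.
The 15th integer lands in an occupied pair, forcing a sum of 14.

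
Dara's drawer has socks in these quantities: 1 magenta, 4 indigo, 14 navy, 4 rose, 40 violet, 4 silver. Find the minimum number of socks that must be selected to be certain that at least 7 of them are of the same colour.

The 6 colours are the holes; the socks drawn are the pigeons.
To avoid 7 of any one colour, the worst case takes at most 6 of each colour, or every sock of a colour that has fewer than 6.
That gives 1 + 4 + 6 + 4 + 6 + 4 = 25 socks with no colour reaching 7.
The next sock forces some colour to 7, so 25 + 1 = 26.

26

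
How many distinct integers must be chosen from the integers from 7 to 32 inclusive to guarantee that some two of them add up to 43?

16

Two chosen integers sum to 43 exactly when both halves of some pair {x, 43−x} with 11 ≤ x ≤ 43−x ≤ 32 are chosen — 11 such pairs.
The remaining 4 elements (those with no distinct partner in range) can never complete a 43-sum, so the worst case takes all of them and one from each pair: 4 + 11 = 15.
By the pigeonhole principle, the 16th integer has to be the second member of some pair, so 15 + 1 = 16.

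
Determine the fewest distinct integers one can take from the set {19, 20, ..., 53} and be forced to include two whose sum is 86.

26

Two chosen integers sum to 86 exactly when both halves of some pair {x, 86−x} with 33 ≤ x ≤ 86−x ≤ 53 are chosen — 10 such pairs.
The remaining 15 elements (those with no distinct partner in range) can never complete a 86-sum, so the worst case takes all of them and one from each pair: 15 + 10 = 25.
By pigeonhole, the 26th integer has to be the second member of some pair, so 25 + 1 = 26.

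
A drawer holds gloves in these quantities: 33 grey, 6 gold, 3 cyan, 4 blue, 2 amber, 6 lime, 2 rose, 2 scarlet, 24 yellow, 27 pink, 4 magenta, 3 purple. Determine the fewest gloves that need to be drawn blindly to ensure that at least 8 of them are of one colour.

An adversary could hand out at most 7 gloves per colour (9 colours run out sooner): 7 + 6 + 3 + 4 + 2 + 6 + 2 + 2 + 7 + 7 + 4 + 3 = 53 gloves and still no colour has 8.
Pigeonhole: one more glove lands in a colour already at 7, so 54 draws are enough and 53 are not.

54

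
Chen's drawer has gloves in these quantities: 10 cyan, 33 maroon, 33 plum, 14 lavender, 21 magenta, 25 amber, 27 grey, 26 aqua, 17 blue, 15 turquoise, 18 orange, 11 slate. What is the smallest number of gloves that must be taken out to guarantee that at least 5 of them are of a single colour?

By the pigeonhole principle, put each drawn glove into a box by colour. The largest draw with every box below 5 takes min(count, 4) from each colour.
Σ min(cᵢ, 4) = 4 + 4 + 4 + 4 + 4 + 4 + 4 + 4 + 4 + 4 + 4 + 4 = 48.
Draw number 48 + 1 = 49 must push one box to 5.

49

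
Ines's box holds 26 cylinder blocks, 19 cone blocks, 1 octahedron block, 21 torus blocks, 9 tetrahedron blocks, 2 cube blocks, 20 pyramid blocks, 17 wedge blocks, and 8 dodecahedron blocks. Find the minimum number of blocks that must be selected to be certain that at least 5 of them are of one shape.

32

By pigeonhole, the 9 shapes are the holes; the blocks drawn are the pigeons.
To avoid 5 of any one shape, the worst case takes at most 4 of each shape, or every block of a shape that has fewer than 4.
That gives 4 + 4 + 1 + 4 + 4 + 2 + 4 + 4 + 4 = 31 blocks with no shape reaching 5.
The next block forces some shape to 5, so 31 + 1 = 32.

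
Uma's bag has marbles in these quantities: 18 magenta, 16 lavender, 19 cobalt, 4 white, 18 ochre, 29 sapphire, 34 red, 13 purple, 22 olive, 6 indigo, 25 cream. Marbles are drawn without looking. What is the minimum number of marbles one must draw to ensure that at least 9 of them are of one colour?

The 11 colours are the holes; the marbles drawn are the pigeons.
To avoid 9 of any one colour, the worst case takes at most 8 of each colour, or every marble of a colour that has fewer than 8.
That gives 8 + 8 + 8 + 4 + 8 + 8 + 8 + 8 + 8 + 6 + 8 = 82 marbles with no colour reaching 9.
The next marble forces some colour to 9, so 82 + 1 = 83.

83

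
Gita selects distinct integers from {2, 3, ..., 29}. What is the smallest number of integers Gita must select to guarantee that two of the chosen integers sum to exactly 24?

Group the elements by complementary pair {x, 24−x}: {2,22}, {3,21}, {4,20}, …, giving 10 two-element pairs, the single value 12 (it cannot pair with itself since the integers are distinct), and 7 integers whose partner 24−x falls outside [2,29].
By pigeonhole, treating each of those 18 groups as a pigeonhole, one can pick one integer per group — 18 integers — with no two summing to 24.
The 19th integer lands in an occupied pair, forcing a sum of 24.

19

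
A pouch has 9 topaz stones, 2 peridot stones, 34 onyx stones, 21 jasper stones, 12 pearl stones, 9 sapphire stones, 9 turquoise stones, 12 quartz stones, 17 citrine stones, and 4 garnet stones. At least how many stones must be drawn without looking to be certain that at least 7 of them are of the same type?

An adversary could hand out at most 6 stones per type (peridot, garnet run out sooner): 6 + 2 + 6 + 6 + 6 + 6 + 6 + 6 + 6 + 4 = 54 stones and still no type has 7.
Pigeonhole: one more stone lands in a type already at 6, so 55 draws are enough and 54 are not.

55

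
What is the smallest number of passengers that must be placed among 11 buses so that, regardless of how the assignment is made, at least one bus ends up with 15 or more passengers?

155

With 154 passengers one could put exactly 14 in each of the 11 buses, and no bus would reach 15.
By pigeonhole, one more passenger must land in a bus that already has 14, giving it 15.
So 11 × 14 + 1 = 155 passengers are required.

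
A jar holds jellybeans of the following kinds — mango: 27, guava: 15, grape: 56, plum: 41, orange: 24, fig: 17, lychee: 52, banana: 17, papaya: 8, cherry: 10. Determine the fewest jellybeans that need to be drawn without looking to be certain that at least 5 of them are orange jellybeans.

In the worst case for collecting orange jellybeans, every non-orange jellybean comes out first.
There are 27 + 15 + 56 + 41 + 17 + 52 + 17 + 8 + 10 = 243 non-orange jellybeans altogether.
After those, each further jellybean must be orange, so 243 + 5 = 248 draws guarantee 5 orange jellybeans.

248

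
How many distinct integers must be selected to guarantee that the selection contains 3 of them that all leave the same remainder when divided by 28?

57

The 28 residue classes mod 28 are the pigeonholes.
With 56 integers one could put 2 in each residue class and have no class reach 3.
The 57th integer pushes some class to 3, so 28·2 + 1 = 57.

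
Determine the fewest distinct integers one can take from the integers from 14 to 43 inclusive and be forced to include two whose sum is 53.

Group the elements by complementary pair {x, 53−x}: {14,39}, {15,38}, {16,37}, …, giving 13 two-element pairs and 4 integers whose partner 53−x falls outside [14,43].
Pigeonhole: treating each of those 17 groups as a pigeonhole, one can pick one integer per group — 17 integers — with no two summing to 53.
The 18th integer lands in an occupied pair, forcing a sum of 53.

18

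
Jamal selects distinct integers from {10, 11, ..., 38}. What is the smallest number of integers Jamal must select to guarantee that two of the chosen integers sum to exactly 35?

22

A set avoiding the sum 35 can contain at most one of each pair {x, 35−x}, plus the 13 elements whose complement lies outside the range.
The integers 18, …, 38 (21 of them) are such a set: any two sum to at least 18+19 = 37 > 35.
By the pigeonhole principle, any 22nd integer completes one of the 8 pairs, so 22 choices force a sum of 35.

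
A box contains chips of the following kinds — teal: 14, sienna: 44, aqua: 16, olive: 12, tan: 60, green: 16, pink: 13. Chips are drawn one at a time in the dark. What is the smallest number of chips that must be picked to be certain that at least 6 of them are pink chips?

168

In the worst case for collecting pink chips, every non-pink chip comes out first.
There are 14 + 44 + 16 + 12 + 60 + 16 = 162 non-pink chips altogether.
After those, each further chip must be pink, so 162 + 6 = 168 draws guarantee 6 pink chips.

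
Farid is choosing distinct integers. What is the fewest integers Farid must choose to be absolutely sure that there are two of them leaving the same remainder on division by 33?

The 33 residue classes mod 33 are the pigeonholes.
With 33 integers one could put 1 in each residue class and have no class reach 2.
The 34th integer pushes some class to 2, so 33·1 + 1 = 34.

34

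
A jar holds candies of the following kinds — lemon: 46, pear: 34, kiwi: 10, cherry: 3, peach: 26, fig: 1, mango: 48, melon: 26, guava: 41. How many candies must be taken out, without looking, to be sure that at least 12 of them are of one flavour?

The 9 flavours are the holes; the candies drawn are the pigeons.
To avoid 12 of any one flavour, the worst case takes at most 11 of each flavour, or every candy of a flavour that has fewer than 11.
That gives 11 + 11 + 10 + 3 + 11 + 1 + 11 + 11 + 11 = 80 candies with no flavour reaching 12.
The next candy forces some flavour to 12, so 80 + 1 = 81.

81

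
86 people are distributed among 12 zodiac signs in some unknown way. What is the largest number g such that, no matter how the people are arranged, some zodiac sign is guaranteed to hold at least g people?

8

The 12 zodiac signs are the holes and the 86 people are the pigeons.
If every zodiac sign held at most 7 people, the total would be at most 12 × 7 = 84, which is less than 86.
So some zodiac sign holds at least ⌈86/12⌉ = 8 people.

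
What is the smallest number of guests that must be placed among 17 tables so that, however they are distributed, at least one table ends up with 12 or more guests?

188

With 187 guests one could put exactly 11 in each of the 17 tables, and no table would reach 12.
By pigeonhole, one more guest must land in a table that already has 11, giving it 12.
So 17 × 11 + 1 = 188 guests are required.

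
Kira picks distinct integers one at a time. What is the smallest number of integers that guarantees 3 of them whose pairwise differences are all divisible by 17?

35

Integers whose pairwise differences are multiples of 17 are exactly those sharing a remainder mod 17. The 17 residue classes mod 17 are the pigeonholes.
With 34 integers one could put 2 in each residue class and have no class reach 3.
The 35th integer pushes some class to 3, so 17·2 + 1 = 35.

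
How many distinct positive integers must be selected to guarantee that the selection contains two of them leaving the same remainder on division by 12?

13

Pigeonhole: the 12 residue classes mod 12 are the pigeonholes.
With 12 integers one could put 1 in each residue class and have no class reach 2.
The 13th integer pushes some class to 2, so 12·1 + 1 = 13.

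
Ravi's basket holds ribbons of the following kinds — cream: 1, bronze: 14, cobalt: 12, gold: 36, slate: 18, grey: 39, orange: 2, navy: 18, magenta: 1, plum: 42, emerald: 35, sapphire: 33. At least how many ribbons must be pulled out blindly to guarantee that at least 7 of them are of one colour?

An adversary could hand out at most 6 ribbons per colour (cream, orange, magenta run out sooner): 1 + 6 + 6 + 6 + 6 + 6 + 2 + 6 + 1 + 6 + 6 + 6 = 58 ribbons and still no colour has 7.
One more ribbon lands in a colour already at 6, so 59 draws are enough and 58 are not.

59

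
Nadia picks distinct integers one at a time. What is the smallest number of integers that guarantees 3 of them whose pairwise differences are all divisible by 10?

Integers whose pairwise differences are multiples of 10 are exactly those sharing a remainder mod 10. The 10 residue classes mod 10 are the pigeonholes.
With 20 integers one could put 2 in each residue class and have no class reach 3.
The 21st integer pushes some class to 3, so 10·2 + 1 = 21.

21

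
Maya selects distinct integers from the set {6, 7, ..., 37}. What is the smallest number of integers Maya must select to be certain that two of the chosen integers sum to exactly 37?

Two chosen integers sum to 37 exactly when both halves of some pair {x, 37−x} with 6 ≤ x ≤ 37−x ≤ 31 are chosen — 13 such pairs.
The remaining 6 elements (those with no distinct partner in range) can never complete a 37-sum, so the worst case takes all of them and one from each pair: 6 + 13 = 19.
By pigeonhole, the 20th integer has to be the second member of some pair, so 19 + 1 = 20.

20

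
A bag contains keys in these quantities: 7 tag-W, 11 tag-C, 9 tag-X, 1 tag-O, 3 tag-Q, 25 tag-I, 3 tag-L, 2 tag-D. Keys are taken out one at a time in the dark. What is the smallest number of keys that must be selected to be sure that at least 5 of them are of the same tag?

26

The 8 tags are the holes; the keys drawn are the pigeons.
To avoid 5 of any one tag, the worst case takes at most 4 of each tag, or every key of a tag that has fewer than 4.
That gives 4 + 4 + 4 + 1 + 3 + 4 + 3 + 2 = 25 keys with no tag reaching 5.
The next key forces some tag to 5, so 25 + 1 = 26.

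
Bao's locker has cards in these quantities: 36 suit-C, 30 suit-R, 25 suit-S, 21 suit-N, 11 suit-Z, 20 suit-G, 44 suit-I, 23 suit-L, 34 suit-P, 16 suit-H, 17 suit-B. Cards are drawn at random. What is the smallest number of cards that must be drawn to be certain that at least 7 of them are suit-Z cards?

273

In the worst case for collecting suit-Z cards, every non-suit-Z card comes out first.
There are 36 + 30 + 25 + 21 + 20 + 44 + 23 + 34 + 16 + 17 = 266 non-suit-Z cards altogether.
After those, each further card must be suit-Z, so 266 + 7 = 273 draws guarantee 7 suit-Z cards.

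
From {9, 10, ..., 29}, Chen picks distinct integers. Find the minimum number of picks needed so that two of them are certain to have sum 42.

A set avoiding the sum 42 can contain at most one of each pair {x, 42−x}, plus the 5 elements whose complement lies outside the range or equal to its own complement.
The integers 9, …, 21 (13 of them) are such a set: any two sum to at least 9+10 = 19 and at most 20+21 = 41 < 42.
By pigeonhole, any 14th integer completes one of the 8 pairs, so 14 choices force a sum of 42.

14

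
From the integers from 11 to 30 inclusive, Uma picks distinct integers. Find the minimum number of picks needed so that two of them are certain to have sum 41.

A set avoiding the sum 41 can contain at most one of each pair {x, 41−x}.
The integers 21, …, 30 (10 of them) are such a set: any two sum to at least 21+22 = 43 > 41.
Any 11th integer completes one of the 10 pairs, so 11 choices force a sum of 41.

11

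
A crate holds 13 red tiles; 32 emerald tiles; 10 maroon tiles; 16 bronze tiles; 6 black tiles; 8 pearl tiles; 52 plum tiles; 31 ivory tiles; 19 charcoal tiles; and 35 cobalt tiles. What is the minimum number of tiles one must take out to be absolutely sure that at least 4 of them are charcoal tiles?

207

In the worst case for collecting charcoal tiles, every non-charcoal tile comes out first.
There are 13 + 32 + 10 + 16 + 6 + 8 + 52 + 31 + 35 = 203 non-charcoal tiles altogether.
After those, each further tile must be charcoal, so 203 + 4 = 207 draws guarantee 4 charcoal tiles.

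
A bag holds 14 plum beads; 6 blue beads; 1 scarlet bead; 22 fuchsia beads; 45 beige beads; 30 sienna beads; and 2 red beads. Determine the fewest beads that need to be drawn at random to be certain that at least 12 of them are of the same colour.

54

By the pigeonhole principle, the 7 colours are the holes; the beads drawn are the pigeons.
To avoid 12 of any one colour, the worst case takes at most 11 of each colour, or every bead of a colour that has fewer than 11.
That gives 11 + 6 + 1 + 11 + 11 + 11 + 2 = 53 beads with no colour reaching 12.
The next bead forces some colour to 12, so 53 + 1 = 54.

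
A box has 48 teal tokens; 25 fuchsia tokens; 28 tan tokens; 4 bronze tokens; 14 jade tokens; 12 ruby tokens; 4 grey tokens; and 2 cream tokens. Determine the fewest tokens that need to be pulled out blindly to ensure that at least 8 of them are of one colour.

An adversary could hand out at most 7 tokens per colour (bronze, grey, cream run out sooner): 7 + 7 + 7 + 4 + 7 + 7 + 4 + 2 = 45 tokens and still no colour has 8.
By the pigeonhole principle, one more token lands in a colour already at 7, so 46 draws are enough and 45 are not.

46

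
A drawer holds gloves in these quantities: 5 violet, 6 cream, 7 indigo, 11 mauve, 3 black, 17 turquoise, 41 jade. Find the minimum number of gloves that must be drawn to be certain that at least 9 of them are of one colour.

46

By pigeonhole, the 7 colours are the holes; the gloves drawn are the pigeons.
To avoid 9 of any one colour, the worst case takes at most 8 of each colour, or every glove of a colour that has fewer than 8.
That gives 5 + 6 + 7 + 8 + 3 + 8 + 8 = 45 gloves with no colour reaching 9.
The next glove forces some colour to 9, so 45 + 1 = 46.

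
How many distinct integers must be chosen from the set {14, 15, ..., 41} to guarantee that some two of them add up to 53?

Group the elements by complementary pair {x, 53−x}: {14,39}, {15,38}, {16,37}, …, giving 13 two-element pairs and 2 integers whose partner 53−x falls outside [14,41].
Treating each of those 15 groups as a pigeonhole, one can pick one integer per group — 15 integers — with no two summing to 53.
The 16th integer lands in an occupied pair, forcing a sum of 53.

16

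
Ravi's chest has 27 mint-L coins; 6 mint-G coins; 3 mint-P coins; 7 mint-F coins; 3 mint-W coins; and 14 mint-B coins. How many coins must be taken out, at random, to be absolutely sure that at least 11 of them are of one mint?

An adversary could hand out at most 10 coins per mint (4 mints run out sooner): 10 + 6 + 3 + 7 + 3 + 10 = 39 coins and still no mint has 11.
By pigeonhole, one more coin lands in a mint already at 10, so 40 draws are enough and 39 are not.

40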